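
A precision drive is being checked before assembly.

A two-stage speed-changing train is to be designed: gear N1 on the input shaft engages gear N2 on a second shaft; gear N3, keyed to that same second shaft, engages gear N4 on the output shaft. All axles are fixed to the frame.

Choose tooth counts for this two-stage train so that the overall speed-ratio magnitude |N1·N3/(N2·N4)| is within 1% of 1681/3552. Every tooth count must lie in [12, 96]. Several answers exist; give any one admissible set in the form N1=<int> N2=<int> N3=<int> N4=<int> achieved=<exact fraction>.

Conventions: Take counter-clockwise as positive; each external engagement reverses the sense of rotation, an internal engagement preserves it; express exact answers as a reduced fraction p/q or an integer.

N1=41 N2=37 N3=41 N4=96 achieved=1681/3552

class = fixed-axis compound train [2-stage, 1681/3552 wanted]
target = 1681/3552 in lowest terms: an exact hit needs N1·N3 = k·1681 and N2·N4 = k·3552 for one integer k, every count in [12, 96]; additionally prefer no 1:1 stage (N1 ≠ N2, N3 ≠ N4)
k = 1: N1·N3 = 1681 = 41·41, N2·N4 = 3552 = 37·96
achieved = 41·41/(37·96) = 1681/3552; |achieved − target| = 0 ≤ 1681/355200 ✓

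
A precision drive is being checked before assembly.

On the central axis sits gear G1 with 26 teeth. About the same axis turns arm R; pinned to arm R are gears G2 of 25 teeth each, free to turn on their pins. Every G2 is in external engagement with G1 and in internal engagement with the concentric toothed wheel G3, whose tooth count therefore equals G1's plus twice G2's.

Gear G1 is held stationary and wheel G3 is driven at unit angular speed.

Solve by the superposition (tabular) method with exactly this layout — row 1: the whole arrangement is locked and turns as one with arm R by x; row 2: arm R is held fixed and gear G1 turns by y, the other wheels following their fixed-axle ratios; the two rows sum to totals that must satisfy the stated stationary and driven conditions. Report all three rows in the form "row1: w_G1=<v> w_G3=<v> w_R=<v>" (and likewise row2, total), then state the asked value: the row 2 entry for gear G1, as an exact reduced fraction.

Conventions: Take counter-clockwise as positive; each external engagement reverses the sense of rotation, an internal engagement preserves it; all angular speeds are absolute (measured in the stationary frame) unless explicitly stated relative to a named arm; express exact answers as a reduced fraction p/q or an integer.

row1: w_G1=38/51 w_G3=38/51 w_R=38/51
row2: w_G1=-38/51 w_G3=13/51 w_R=0
total: w_G1=0 w_G3=1 w_R=38/51
asked value: -38/51

planetary set (26T centre, 25T on arm, 76T internal) — Willis relation
superposition row 1 [locked train]: every member turns x
superposition row 2 [arm held]: sun y, ring −(26/76)·y, arm 0
boundary: total ω_sun = x + y = 0 and total ω_ring = x − (26/76)·y = 1  ⇒  y = -38/51, x = 38/51
row 2 ring = −(26/76)·(-38/51) = 13/51
totals (row 1 + row 2): sun 38/51 + (-38/51) = 0, ring 38/51 + 13/51 = 1, arm 38/51 + 0 = 38/51
asked cell (row2, sun) = -38/51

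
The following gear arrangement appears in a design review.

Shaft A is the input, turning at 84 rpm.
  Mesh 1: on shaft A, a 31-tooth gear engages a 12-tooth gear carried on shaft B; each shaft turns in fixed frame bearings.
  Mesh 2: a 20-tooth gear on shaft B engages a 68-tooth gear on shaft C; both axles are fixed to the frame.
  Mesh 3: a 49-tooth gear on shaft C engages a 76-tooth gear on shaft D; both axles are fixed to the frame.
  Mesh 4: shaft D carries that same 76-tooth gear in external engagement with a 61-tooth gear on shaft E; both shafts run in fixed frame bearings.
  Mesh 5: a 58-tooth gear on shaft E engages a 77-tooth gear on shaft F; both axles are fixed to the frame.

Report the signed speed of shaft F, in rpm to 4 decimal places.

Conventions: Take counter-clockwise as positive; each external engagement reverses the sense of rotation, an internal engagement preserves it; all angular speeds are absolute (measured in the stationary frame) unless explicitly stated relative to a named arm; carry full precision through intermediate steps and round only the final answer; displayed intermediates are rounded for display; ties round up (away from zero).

class = fixed-axis compound train [5 meshes; 5 ratios multiply, 5 sense flips]
mesh 1 [31T→12T]: ω = 84.0000×31/12 = 217.0000 rpm, sense flips to −
mesh 2 [20T→68T]: ω = 217.0000×20/68 = 63.8235 rpm, sense flips to +
mesh 3 [49T→76T]: ω = 63.8235×49/76 = 41.1494 rpm, sense flips to −
mesh 4 [76T→61T]: ω = 41.1494×76/61 = 51.2681 rpm, sense flips to +
mesh 5 [58T→77T]: ω = 51.2681×58/77 = 38.6175 rpm, sense flips to −
signed output speed = -38.6175 rpm

-38.6175 rpm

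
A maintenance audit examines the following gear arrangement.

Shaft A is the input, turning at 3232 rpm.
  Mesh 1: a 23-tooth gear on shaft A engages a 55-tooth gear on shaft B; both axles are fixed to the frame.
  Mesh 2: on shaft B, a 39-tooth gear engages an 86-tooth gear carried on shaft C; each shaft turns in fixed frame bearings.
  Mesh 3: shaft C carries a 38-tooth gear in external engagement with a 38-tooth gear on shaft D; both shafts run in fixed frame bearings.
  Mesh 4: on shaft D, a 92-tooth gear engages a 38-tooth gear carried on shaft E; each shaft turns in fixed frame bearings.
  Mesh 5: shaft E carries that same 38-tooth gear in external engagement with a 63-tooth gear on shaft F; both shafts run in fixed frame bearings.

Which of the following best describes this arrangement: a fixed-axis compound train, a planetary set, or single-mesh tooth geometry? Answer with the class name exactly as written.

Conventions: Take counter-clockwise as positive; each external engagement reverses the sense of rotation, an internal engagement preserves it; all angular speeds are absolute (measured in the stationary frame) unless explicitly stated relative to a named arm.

fixed-axis compound train

recognized (6 fixed axles, 5 meshes): fixed-axis compound train
classification: fixed-axis compound train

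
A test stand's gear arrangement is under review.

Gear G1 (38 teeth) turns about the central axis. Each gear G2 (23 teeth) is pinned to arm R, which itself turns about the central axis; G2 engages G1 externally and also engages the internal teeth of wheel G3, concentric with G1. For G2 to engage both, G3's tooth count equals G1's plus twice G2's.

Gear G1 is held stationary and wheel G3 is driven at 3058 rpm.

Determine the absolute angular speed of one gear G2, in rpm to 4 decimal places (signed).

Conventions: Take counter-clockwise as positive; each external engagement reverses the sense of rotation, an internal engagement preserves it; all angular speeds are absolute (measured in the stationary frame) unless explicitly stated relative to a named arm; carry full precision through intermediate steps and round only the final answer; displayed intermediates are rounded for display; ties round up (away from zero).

+5584.1739 rpm

recognized (axles ride arm R): planetary set, 38/23/84 teeth
normalise by the input: solve with ω_ring = 1, then scale by 3058 rpm
ring teeth: 38 + 2·23 = 84
38(ω_sun−ω_arm) = −84(ω_ring−ω_arm),  ω_sun = 0, ω_ring = 1
38(0−ω_arm) = −84(1−ω_arm)  ⇒  122·ω_arm = 84  ⇒  ω_arm = 42/61
sun–planet mesh: 38·(0−42/61) = −23·(ω_p−ω_arm)  ⇒  ω_p−ω_arm = 1596/1403
ω_p = 42/61 + 1596/1403 = 42/23
scale: ω_p = 42/23 × 3058 rpm = +5584.1739 rpm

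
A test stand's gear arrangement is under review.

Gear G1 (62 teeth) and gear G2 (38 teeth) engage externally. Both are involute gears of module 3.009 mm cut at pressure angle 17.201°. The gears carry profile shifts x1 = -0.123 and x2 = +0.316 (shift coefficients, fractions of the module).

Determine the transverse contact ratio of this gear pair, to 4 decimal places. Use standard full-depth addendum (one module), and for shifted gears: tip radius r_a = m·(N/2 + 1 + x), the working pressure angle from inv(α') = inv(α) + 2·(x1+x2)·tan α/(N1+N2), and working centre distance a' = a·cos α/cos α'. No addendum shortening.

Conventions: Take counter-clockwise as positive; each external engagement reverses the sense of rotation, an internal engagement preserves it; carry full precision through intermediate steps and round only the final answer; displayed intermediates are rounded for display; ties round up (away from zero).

recognized (one external pair, fixed centres): single-mesh tooth geometry, m = 3.009, N1 = 62, N2 = 38
base radii: r_b1 = 89.106929, r_b2 = 54.613924
tip radii: r_a1 = 95.917893, r_a2 = 61.130844
inv(α') = inv(17.201°) + 2·(-0.123+0.316)·tan α/(62+38) = 0.01055169  ⇒  α' = 17.88595°
a' = a·cos α / cos α' = 150.4500·cos 17.201°/cos 17.88595° = 151.019668
action lengths: √(r_a1²−r_b1²) = 35.499259, √(r_a2²−r_b2²) = 27.464511
base pitch p_b = π·m·cos α = 9.030248
CR = (35.499259 + 27.464511 − 151.019668·sin 17.88595°)/9.030248 = 1.836287
contact ratio ≈ 1.8363

1.8363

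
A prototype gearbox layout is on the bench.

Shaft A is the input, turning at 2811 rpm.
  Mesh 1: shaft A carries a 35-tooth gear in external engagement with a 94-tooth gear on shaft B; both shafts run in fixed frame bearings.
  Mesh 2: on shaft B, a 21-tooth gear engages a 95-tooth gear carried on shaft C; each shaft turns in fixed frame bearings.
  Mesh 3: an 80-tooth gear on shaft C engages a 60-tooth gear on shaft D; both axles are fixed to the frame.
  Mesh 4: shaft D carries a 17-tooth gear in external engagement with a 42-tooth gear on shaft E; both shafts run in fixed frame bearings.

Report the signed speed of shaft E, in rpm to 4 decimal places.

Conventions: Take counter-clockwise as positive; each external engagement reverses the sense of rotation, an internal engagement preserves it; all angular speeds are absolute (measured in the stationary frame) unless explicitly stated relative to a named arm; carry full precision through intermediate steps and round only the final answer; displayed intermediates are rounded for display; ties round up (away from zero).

recognized (5 fixed axles, 4 meshes): fixed-axis compound train
mesh 1 [35T→94T]: ω = 2811.0000×35/94 = 1046.6489 rpm, sense flips to −
mesh 2 [21T→95T]: ω = 1046.6489×21/95 = 231.3645 rpm, sense flips to +
mesh 3 [80T→60T]: ω = 231.3645×80/60 = 308.4860 rpm, sense flips to −
mesh 4 [17T→42T]: ω = 308.4860×17/42 = 124.8634 rpm, sense flips to +
signed output speed = +124.8634 rpm

+124.8634 rpm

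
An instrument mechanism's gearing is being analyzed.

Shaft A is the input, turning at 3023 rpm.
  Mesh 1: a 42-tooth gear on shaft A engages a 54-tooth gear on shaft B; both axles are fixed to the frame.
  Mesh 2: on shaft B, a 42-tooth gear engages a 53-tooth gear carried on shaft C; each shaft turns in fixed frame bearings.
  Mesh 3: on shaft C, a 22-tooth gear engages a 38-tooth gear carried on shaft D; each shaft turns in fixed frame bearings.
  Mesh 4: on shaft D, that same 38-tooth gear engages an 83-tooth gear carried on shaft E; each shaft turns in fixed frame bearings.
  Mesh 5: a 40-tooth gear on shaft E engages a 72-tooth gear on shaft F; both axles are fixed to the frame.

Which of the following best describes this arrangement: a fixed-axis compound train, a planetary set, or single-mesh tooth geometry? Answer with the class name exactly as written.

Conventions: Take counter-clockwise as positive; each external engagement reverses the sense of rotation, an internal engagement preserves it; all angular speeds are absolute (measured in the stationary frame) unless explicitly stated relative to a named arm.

recognized (6 fixed axles, 5 meshes): fixed-axis compound train
classification: fixed-axis compound train

fixed-axis compound train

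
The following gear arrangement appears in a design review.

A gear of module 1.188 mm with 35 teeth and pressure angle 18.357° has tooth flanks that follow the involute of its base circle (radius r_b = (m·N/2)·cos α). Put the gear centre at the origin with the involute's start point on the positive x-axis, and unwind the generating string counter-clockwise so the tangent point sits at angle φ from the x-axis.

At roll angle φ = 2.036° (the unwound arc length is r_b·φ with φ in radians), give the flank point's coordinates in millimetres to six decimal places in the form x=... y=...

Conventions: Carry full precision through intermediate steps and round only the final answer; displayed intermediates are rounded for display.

class = single-mesh tooth geometry [base-circle involute, m = 1.188, 35T]
pitch radius r_p = m·N/2 = 1.188·35/2 = 20.790000
base radius r_b = r_p·cos α = 20.790000·cos 18.357° = 19.732052
roll angle φ = 2.036° = 0.03553490 rad
x = r_b·(cos φ + φ·sin φ) = 19.744506
y = r_b·(sin φ − φ·cos φ) = 0.000295

x=19.744506 y=0.000295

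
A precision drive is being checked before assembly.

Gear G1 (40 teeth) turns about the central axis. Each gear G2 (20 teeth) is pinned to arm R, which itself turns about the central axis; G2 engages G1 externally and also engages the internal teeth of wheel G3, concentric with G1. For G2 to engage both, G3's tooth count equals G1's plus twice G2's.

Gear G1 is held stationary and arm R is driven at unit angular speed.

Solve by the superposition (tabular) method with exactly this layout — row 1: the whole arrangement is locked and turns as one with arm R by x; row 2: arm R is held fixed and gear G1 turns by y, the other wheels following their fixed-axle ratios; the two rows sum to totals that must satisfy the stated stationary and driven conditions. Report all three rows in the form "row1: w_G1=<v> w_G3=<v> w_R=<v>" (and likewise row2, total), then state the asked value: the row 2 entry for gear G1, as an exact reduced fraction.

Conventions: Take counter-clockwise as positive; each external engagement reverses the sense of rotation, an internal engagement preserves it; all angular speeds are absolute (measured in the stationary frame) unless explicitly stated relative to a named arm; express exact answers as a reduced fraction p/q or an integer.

row1: w_G1=1 w_G3=1 w_R=1
row2: w_G1=-1 w_G3=1/2 w_R=0
total: w_G1=0 w_G3=3/2 w_R=1
asked value: -1

recognized (axles ride arm R): planetary set, 40/20/80 teeth
row 1 — lock + rotate with arm: ω_sun = ω_ring = ω_arm = x
row 2 (arm held, sun turns y): ω_ring = −(40/80)·y, ω_arm = 0
boundary: total ω_sun = x + y = 0 and total ω_arm = x = 1  ⇒  y = -1, x = 1
row 2 ring = −(40/80)·(-1) = 1/2
totals (row 1 + row 2): sun 1 + (-1) = 0, ring 1 + 1/2 = 3/2, arm 1 + 0 = 1
asked cell (row2, sun) = -1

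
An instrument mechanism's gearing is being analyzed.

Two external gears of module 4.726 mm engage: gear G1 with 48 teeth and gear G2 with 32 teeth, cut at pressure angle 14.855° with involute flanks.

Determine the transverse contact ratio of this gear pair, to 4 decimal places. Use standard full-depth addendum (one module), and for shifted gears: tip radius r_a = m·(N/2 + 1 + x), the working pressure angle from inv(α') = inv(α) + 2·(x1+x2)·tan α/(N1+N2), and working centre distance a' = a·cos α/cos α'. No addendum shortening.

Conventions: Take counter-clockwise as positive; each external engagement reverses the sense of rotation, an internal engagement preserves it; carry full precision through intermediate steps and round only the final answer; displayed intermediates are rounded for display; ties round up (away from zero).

2.0166

class = single-mesh tooth geometry [involute pair 48T × 32T, m = 4.726]
base radii: r_b1 = 109.633113, r_b2 = 73.088742
tip radii: r_a1 = 118.150000, r_a2 = 80.342000
no profile shift: α' = α, a' = a
action lengths: √(r_a1²−r_b1²) = 44.045466, √(r_a2²−r_b2²) = 33.359748
base pitch p_b = π·m·cos α = 14.350941
CR = (44.045466 + 33.359748 − 189.040000·sin 14.85500°)/14.350941 = 2.016615
contact ratio ≈ 2.0166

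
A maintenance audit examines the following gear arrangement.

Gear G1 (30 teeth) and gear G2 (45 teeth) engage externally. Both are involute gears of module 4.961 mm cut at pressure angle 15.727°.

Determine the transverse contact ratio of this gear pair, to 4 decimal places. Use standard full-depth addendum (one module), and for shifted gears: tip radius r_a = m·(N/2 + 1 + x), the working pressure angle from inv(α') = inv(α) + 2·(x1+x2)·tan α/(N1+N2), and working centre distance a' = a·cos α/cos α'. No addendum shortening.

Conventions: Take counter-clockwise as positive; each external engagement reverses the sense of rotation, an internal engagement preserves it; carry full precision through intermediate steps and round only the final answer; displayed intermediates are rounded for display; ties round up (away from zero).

single-mesh involute tooth geometry (30T engaging 45T at module 4.961)
base radii: r_b1 = 71.629209, r_b2 = 107.443814
tip radii: r_a1 = 79.376000, r_a2 = 116.583500
no profile shift: α' = α, a' = a
action lengths: √(r_a1²−r_b1²) = 34.202423, √(r_a2²−r_b2²) = 45.249744
base pitch p_b = π·m·cos α = 15.001986
CR = (34.202423 + 45.249744 − 186.037500·sin 15.72700°)/15.001986 = 1.934807
contact ratio ≈ 1.9348

1.9348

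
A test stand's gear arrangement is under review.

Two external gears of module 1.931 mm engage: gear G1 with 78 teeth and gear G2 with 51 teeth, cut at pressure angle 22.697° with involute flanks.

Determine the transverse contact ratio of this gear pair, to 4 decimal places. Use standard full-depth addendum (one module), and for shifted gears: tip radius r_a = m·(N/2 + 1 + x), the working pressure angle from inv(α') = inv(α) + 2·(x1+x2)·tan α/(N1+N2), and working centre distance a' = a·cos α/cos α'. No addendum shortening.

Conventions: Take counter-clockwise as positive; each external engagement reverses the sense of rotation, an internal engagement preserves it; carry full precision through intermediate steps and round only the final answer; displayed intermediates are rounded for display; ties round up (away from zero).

1.6521

class = single-mesh tooth geometry [involute pair 78T × 51T, m = 1.931]
base radii: r_b1 = 69.476943, r_b2 = 45.427232
tip radii: r_a1 = 77.240000, r_a2 = 51.171500
no profile shift: α' = α, a' = a
action lengths: √(r_a1²−r_b1²) = 33.748660, √(r_a2²−r_b2²) = 23.556083
base pitch p_b = π·m·cos α = 5.596622
CR = (33.748660 + 23.556083 − 124.549500·sin 22.69700°)/5.596622 = 1.652131
contact ratio ≈ 1.6521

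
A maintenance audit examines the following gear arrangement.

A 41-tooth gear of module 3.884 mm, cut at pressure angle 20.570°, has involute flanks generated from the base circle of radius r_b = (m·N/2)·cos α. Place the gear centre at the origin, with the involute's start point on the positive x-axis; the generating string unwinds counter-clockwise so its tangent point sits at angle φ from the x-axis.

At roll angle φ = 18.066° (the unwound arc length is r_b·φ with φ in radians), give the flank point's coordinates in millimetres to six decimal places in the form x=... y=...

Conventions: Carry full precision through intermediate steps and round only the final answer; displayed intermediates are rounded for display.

single-mesh involute tooth geometry (41T wheel at module 3.884)
pitch radius r_p = m·N/2 = 3.884·41/2 = 79.622000
base radius r_b = r_p·cos α = 79.622000·cos 20.570° = 74.545590
roll angle φ = 18.066° = 0.31531118 rad
x = r_b·(cos φ + φ·sin φ) = 78.159695
y = r_b·(sin φ − φ·cos φ) = 0.771249

x=78.159695 y=0.771249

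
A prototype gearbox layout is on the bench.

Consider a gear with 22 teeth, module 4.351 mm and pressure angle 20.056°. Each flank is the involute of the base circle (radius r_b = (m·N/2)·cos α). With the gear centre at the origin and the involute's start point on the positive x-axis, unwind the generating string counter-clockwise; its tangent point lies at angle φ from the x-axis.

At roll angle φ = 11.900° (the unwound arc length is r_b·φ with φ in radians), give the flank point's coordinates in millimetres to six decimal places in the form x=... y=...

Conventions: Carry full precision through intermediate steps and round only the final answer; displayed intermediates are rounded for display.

topology: single-mesh involute geometry — m = 4.351, N = 22
pitch radius r_p = m·N/2 = 4.351·22/2 = 47.861000
base radius r_b = r_p·cos α = 47.861000·cos 20.056° = 44.958608
roll angle φ = 11.900° = 0.20769418 rad
x = r_b·(cos φ + φ·sin φ) = 45.917862
y = r_b·(sin φ − φ·cos φ) = 0.133687

x=45.917862 y=0.133687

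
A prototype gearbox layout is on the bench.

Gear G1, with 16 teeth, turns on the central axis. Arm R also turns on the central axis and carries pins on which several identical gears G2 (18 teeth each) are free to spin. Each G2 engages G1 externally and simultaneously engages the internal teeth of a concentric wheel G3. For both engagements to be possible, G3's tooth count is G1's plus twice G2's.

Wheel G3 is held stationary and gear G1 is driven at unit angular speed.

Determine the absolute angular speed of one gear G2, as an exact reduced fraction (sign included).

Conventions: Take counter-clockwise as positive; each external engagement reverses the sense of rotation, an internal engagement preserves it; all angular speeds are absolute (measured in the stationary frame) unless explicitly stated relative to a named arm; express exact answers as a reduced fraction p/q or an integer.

-4/9

planetary set (16T centre, 18T on arm, 52T internal) — Willis relation
ring teeth: 16 + 2·18 = 52
16(ω_sun−ω_arm) = −52(ω_ring−ω_arm),  ω_ring = 0, ω_sun = 1
16(1−ω_arm) = −52(0−ω_arm)  ⇒  68·ω_arm = 16  ⇒  ω_arm = 4/17
sun–planet mesh: 16·(1−4/17) = −18·(ω_p−ω_arm)  ⇒  ω_p−ω_arm = -104/153
ω_p = 4/17 − 104/153 = -4/9
exact speed ratio = -4/9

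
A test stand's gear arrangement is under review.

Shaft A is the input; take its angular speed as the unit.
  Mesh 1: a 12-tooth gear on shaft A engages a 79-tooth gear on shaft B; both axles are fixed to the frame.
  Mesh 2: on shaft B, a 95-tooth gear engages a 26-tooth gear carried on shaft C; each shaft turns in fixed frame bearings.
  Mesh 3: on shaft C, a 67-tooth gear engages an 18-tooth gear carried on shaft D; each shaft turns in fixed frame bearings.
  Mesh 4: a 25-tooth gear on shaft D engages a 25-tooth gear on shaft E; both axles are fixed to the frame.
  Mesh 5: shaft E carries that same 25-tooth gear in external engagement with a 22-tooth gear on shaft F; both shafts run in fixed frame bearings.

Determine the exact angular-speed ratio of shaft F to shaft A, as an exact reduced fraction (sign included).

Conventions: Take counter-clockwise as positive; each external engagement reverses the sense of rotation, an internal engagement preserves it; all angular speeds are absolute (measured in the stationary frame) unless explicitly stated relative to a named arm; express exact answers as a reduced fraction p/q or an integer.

-159125/67782

class = fixed-axis compound train [5 meshes; 5 ratios multiply, 5 sense flips]
mesh 1 [12T→79T]: running ratio 12/79, sense −
mesh 2 [95T→26T]: running ratio 570/1027, sense +
mesh 3 [67T→18T]: running ratio 6365/3081, sense −
mesh 4 [25T→25T]: running ratio 6365/3081, sense +
mesh 5 [25T→22T]: running ratio 159125/67782, sense −
ω_out/ω_in = -159125/67782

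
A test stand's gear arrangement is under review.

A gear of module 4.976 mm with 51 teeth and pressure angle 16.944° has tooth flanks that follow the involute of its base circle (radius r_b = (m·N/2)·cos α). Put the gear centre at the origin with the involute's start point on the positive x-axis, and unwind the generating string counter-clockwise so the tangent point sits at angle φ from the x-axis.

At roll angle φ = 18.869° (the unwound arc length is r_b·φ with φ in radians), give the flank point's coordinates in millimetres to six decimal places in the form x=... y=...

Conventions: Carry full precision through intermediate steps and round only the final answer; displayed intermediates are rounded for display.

x=127.784571 y=1.429507

recognized (one wheel, involute flank): single-mesh tooth geometry, m = 4.976, N = 51
pitch radius r_p = m·N/2 = 4.976·51/2 = 126.888000
base radius r_b = r_p·cos α = 126.888000·cos 16.944° = 121.379799
roll angle φ = 18.869° = 0.32932618 rad
x = r_b·(cos φ + φ·sin φ) = 127.784571
y = r_b·(sin φ − φ·cos φ) = 1.429507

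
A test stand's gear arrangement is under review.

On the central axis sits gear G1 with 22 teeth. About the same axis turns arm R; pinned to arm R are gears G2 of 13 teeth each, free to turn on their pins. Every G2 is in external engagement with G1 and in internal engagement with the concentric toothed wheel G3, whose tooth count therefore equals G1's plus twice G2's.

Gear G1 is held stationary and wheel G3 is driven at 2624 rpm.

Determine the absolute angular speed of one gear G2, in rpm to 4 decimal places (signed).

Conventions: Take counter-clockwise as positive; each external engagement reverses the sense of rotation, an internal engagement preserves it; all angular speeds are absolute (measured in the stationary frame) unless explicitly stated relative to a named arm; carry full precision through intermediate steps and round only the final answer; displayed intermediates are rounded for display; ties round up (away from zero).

+4844.3077 rpm

recognized (axles ride arm R): planetary set, 22/13/48 teeth
normalise by the input: solve with ω_ring = 1, then scale by 2624 rpm
ring teeth: 22 + 2·13 = 48
22(ω_sun−ω_arm) = −48(ω_ring−ω_arm),  ω_sun = 0, ω_ring = 1
22(0−ω_arm) = −48(1−ω_arm)  ⇒  70·ω_arm = 48  ⇒  ω_arm = 24/35
sun–planet mesh: 22·(0−24/35) = −13·(ω_p−ω_arm)  ⇒  ω_p−ω_arm = 528/455
ω_p = 24/35 + 528/455 = 24/13
scale: ω_p = 24/13 × 2624 rpm = +4844.3077 rpm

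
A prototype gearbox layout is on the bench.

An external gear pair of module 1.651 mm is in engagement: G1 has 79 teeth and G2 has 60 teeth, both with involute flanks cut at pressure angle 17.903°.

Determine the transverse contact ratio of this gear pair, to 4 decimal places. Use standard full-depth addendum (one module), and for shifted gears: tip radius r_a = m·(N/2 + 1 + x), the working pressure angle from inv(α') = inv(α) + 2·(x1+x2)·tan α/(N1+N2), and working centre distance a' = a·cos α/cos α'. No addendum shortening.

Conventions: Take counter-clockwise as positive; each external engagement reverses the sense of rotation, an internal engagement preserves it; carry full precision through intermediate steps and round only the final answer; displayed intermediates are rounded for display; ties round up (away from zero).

1.9406

topology: single-mesh involute geometry — m = 1.651, 79T/60T pair
base radii: r_b1 = 62.056704, r_b2 = 47.131674
tip radii: r_a1 = 66.865500, r_a2 = 51.181000
no profile shift: α' = α, a' = a
action lengths: √(r_a1²−r_b1²) = 24.899008, √(r_a2²−r_b2²) = 19.952446
base pitch p_b = π·m·cos α = 4.935617
CR = (24.899008 + 19.952446 − 114.744500·sin 17.90300°)/4.935617 = 1.940640
contact ratio ≈ 1.9406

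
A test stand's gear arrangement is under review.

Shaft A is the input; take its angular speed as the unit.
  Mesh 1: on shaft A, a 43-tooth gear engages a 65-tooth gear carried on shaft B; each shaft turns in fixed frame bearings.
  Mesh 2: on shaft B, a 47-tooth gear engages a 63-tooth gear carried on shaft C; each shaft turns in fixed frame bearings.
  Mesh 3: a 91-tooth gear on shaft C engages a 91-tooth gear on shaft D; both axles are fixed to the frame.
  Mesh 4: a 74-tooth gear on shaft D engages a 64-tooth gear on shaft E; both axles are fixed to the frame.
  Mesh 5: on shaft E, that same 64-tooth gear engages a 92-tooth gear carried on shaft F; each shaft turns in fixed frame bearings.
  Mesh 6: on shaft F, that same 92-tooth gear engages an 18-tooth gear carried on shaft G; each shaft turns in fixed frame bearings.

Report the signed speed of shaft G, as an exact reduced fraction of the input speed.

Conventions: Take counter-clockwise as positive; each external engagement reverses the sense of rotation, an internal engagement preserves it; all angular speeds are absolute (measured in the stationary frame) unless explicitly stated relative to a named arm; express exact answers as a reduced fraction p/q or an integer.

74777/36855

6-mesh fixed-axis compound train (all bearings frame-fixed)
mesh 1 [43T→65T]: |ω|/ω_in = 1×43/65 = 43/65, sense flips to −
mesh 2 [47T→63T]: |ω|/ω_in = (43/65)×47/63 = 2021/4095, sense flips to +
mesh 3 [91T→91T]: |ω|/ω_in = (2021/4095)×91/91 = 2021/4095, sense flips to −
mesh 4 [74T→64T]: |ω|/ω_in = (2021/4095)×74/64 = 74777/131040, sense flips to +
mesh 5 [64T→92T]: |ω|/ω_in = (74777/131040)×64/92 = 74777/188370, sense flips to −
mesh 6 [92T→18T]: |ω|/ω_in = (74777/188370)×92/18 = 74777/36855, sense flips to +
signed output speed (× input speed) = 74777/36855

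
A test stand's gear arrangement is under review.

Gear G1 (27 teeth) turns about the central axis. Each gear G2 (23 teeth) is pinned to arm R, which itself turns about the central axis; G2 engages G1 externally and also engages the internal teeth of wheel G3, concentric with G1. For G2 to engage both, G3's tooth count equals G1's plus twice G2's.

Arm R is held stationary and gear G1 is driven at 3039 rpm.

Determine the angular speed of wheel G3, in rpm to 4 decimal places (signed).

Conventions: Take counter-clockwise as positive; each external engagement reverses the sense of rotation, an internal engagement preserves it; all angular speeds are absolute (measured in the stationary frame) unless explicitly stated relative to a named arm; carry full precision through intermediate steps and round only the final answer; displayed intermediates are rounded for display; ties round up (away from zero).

-1124.0137 rpm

class = planetary set [G3 = 27+2·23 = 73; Willis about the carrier]
normalise by the input: solve with ω_sun = 1, then scale by 3039 rpm
ring teeth: 27 + 2·23 = 73
27(ω_sun−ω_arm) = −73(ω_ring−ω_arm),  ω_arm = 0, ω_sun = 1
ω_ring = 0 − (27/73)(1−0) = -27/73
scale: ω_ring = -27/73 × 3039 rpm = -1124.0137 rpm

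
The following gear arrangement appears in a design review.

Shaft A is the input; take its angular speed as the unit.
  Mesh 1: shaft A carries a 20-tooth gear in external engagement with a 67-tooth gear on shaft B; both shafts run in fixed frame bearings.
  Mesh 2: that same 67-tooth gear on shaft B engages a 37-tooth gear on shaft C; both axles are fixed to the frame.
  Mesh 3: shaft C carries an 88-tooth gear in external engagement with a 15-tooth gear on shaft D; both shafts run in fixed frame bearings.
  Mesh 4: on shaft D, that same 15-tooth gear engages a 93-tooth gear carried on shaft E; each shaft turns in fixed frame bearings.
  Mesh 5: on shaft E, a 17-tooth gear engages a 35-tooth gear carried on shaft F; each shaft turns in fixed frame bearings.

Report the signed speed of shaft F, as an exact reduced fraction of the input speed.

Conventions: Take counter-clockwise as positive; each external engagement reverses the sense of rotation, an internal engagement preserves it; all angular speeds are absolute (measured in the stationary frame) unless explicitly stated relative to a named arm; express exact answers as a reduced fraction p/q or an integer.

-5984/24087

5-mesh fixed-axis compound train (all bearings frame-fixed)
mesh 1 [20T→67T]: |ω|/ω_in = 1×20/67 = 20/67, sense flips to −
mesh 2 [67T→37T]: |ω|/ω_in = (20/67)×67/37 = 20/37, sense flips to +
mesh 3 [88T→15T]: |ω|/ω_in = (20/37)×88/15 = 352/111, sense flips to −
mesh 4 [15T→93T]: |ω|/ω_in = (352/111)×15/93 = 1760/3441, sense flips to +
mesh 5 [17T→35T]: |ω|/ω_in = (1760/3441)×17/35 = 5984/24087, sense flips to −
signed output speed (× input speed) = -5984/24087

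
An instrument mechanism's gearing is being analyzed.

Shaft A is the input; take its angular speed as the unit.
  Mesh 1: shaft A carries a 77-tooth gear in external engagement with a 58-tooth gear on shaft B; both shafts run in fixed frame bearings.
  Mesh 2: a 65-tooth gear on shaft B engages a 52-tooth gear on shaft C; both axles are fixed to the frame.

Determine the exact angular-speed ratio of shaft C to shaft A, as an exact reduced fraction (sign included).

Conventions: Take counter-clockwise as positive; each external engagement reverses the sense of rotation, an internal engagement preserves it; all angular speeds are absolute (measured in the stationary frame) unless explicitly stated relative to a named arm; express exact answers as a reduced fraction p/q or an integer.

class = fixed-axis compound train [2 meshes; 2 ratios multiply, 2 sense flips]
mesh 1 [77T→58T]: running ratio 77/58, sense −
mesh 2 [65T→52T]: running ratio 385/232, sense +
ω_out/ω_in = 385/232

385/232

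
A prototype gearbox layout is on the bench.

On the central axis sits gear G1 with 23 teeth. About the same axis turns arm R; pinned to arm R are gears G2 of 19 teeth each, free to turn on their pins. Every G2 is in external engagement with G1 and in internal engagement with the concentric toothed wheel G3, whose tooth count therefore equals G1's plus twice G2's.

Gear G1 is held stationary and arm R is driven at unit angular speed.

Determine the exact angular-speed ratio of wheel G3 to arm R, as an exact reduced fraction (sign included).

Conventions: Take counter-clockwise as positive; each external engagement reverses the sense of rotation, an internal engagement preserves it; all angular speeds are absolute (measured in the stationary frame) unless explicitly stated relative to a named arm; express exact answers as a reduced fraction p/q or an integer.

84/61

class = planetary set [G3 = 23+2·19 = 61; Willis about the carrier]
ring teeth: 23 + 2·19 = 61
23(ω_sun−ω_arm) = −61(ω_ring−ω_arm),  ω_sun = 0, ω_arm = 1
ω_ring = 1 − (23/61)(0−1) = 84/61
ω_out/ω_in = 84/61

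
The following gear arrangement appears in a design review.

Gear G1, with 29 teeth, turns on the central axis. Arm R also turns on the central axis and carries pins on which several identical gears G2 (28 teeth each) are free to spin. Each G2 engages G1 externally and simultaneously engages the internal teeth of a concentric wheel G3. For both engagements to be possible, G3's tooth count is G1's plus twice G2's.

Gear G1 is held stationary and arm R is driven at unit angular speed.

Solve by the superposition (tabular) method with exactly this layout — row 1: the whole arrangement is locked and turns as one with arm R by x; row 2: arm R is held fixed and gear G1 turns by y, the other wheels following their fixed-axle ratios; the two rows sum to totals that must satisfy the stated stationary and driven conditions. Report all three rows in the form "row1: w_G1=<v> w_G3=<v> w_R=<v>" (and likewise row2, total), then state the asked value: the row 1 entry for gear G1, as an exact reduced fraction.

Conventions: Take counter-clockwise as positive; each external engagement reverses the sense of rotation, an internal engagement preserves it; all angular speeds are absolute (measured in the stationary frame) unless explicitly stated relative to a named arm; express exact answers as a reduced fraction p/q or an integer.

row1: w_G1=1 w_G3=1 w_R=1
row2: w_G1=-1 w_G3=29/85 w_R=0
total: w_G1=0 w_G3=114/85 w_R=1
asked value: 1

planetary set (29T centre, 28T on arm, 85T internal) — Willis relation
row 1 (train locked, turned with arm): all members turn x
superposition row 2 [arm held]: sun y, ring −(29/85)·y, arm 0
boundary: total ω_sun = x + y = 0 and total ω_arm = x = 1  ⇒  y = -1, x = 1
row 2 ring = −(29/85)·(-1) = 29/85
totals (row 1 + row 2): sun 1 + (-1) = 0, ring 1 + 29/85 = 114/85, arm 1 + 0 = 1
asked cell (row1, sun) = 1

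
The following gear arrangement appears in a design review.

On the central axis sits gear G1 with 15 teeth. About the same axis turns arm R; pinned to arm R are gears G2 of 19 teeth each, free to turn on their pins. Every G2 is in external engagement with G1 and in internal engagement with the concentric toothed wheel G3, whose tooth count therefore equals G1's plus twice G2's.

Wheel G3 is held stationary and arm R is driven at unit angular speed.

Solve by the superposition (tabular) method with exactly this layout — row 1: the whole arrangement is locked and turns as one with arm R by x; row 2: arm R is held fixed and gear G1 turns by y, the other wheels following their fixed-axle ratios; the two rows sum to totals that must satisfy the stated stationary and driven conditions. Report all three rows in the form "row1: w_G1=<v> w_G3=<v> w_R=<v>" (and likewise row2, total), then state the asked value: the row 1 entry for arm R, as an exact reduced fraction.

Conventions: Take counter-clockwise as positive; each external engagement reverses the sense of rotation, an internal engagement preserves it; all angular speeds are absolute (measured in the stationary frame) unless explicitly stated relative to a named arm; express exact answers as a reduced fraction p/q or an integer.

row1: w_G1=1 w_G3=1 w_R=1
row2: w_G1=53/15 w_G3=-1 w_R=0
total: w_G1=68/15 w_G3=0 w_R=1
asked value: 1

planetary set (15T centre, 19T on arm, 53T internal) — Willis relation
row 1 (train locked, turned with arm): all members turn x
row 2: sun turns y, ring = −(15/53)·y, arm 0
boundary: total ω_ring = x − (15/53)·y = 0 and total ω_arm = x = 1  ⇒  y = 53/15, x = 1
row 2 ring = −(15/53)·53/15 = -1
totals (row 1 + row 2): sun 1 + 53/15 = 68/15, ring 1 + (-1) = 0, arm 1 + 0 = 1
asked cell (row1, arm) = 1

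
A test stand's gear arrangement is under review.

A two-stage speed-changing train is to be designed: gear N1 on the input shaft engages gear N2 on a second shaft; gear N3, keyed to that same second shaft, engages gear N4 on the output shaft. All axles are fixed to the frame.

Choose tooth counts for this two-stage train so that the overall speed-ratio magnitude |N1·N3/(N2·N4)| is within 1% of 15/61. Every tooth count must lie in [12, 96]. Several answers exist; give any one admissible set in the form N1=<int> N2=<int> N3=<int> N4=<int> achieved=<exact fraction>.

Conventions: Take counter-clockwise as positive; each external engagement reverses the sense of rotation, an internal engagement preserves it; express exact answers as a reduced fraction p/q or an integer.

2-stage fixed-axis compound train for ratio 15/61
target = 15/61 in lowest terms: an exact hit needs N1·N3 = k·15 and N2·N4 = k·61 for one integer k, every count in [12, 96]; additionally prefer no 1:1 stage (N1 ≠ N2, N3 ≠ N4)
k = 1…11: no 1:1-free in-range split of k·15 and k·61 into factor pairs; take k = 12
k = 12: N1·N3 = 180 = 12·15, N2·N4 = 732 = 61·12
achieved = 12·15/(61·12) = 15/61; |achieved − target| = 0 ≤ 3/1220 ✓

N1=12 N2=61 N3=15 N4=12 achieved=15/61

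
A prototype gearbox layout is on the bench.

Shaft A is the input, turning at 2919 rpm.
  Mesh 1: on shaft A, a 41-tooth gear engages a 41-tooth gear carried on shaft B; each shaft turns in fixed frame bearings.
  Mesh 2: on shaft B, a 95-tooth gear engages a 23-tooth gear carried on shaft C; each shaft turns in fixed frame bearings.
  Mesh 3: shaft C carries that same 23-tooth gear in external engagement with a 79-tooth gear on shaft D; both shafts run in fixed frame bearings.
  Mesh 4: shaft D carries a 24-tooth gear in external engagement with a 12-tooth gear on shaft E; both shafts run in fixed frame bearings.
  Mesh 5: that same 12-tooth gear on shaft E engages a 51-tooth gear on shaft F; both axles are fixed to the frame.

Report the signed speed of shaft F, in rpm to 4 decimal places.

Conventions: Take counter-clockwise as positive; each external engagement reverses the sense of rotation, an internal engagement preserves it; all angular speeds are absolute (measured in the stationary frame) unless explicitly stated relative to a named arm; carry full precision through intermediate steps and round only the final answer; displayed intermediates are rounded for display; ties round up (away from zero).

topology: fixed-axis compound train — 5 meshes, A→F
mesh 1 [41T→41T]: ω = 2919.0000×41/41 = 2919.0000 rpm, sense flips to −
mesh 2 [95T→23T]: ω = 2919.0000×95/23 = 12056.7391 rpm, sense flips to +
mesh 3 [23T→79T]: ω = 12056.7391×23/79 = 3510.1899 rpm, sense flips to −
mesh 4 [24T→12T]: ω = 3510.1899×24/12 = 7020.3797 rpm, sense flips to +
mesh 5 [12T→51T]: ω = 7020.3797×12/51 = 1651.8541 rpm, sense flips to −
signed output speed = -1651.8541 rpm

-1651.8541 rpm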